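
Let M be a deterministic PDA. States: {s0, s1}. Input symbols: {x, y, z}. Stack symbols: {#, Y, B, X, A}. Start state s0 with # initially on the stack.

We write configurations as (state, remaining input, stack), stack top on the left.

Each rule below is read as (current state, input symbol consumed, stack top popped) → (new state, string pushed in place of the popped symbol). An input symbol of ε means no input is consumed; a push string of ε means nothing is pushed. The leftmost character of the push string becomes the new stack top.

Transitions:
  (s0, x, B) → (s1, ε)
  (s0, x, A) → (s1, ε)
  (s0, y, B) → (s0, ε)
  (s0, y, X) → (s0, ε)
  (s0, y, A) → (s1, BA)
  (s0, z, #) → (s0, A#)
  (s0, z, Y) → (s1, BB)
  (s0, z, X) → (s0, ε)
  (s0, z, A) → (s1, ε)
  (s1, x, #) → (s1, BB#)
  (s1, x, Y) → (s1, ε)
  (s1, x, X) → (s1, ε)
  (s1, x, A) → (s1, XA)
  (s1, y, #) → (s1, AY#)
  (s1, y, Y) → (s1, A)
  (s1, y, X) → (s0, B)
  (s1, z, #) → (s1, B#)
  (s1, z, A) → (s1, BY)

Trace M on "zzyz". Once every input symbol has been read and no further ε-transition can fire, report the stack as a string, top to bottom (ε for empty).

BYY#

(s0, zzyz, #)
  read z, top #: go to s0, push A# → (s0, zyz, A#)
  read z, top A: go to s1, push ε → (s1, yz, #)
  read y, top #: go to s1, push AY# → (s1, z, AY#)
  read z, top A: go to s1, push BY → (s1, ε, BYY#)
All input consumed in state s1 with stack BYY#.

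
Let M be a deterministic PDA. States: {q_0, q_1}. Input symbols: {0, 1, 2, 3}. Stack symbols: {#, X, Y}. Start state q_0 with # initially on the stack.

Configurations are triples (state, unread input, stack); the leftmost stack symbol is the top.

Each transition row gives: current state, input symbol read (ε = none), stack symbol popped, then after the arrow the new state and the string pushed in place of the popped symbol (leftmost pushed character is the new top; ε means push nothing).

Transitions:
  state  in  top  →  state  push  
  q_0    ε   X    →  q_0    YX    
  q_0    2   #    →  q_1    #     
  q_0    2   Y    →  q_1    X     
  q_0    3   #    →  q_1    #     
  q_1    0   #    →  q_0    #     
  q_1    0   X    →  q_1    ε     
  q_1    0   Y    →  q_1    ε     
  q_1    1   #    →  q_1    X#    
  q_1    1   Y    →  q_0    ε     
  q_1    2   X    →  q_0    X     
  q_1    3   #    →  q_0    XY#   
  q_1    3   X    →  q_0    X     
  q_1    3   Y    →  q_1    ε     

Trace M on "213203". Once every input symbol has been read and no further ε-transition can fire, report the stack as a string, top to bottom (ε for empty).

YX#

(q_0, 213203, #) ⊢ (q_1, 13203, #) ⊢ (q_1, 3203, X#) ⊢ (q_0, 203, X#) ⊢ (q_0, 203, YX#) ⊢ (q_1, 03, XX#) ⊢ (q_1, 3, X#) ⊢ (q_0, ε, X#) ⊢ (q_0, ε, YX#)
All input consumed in state q_0 with stack YX#.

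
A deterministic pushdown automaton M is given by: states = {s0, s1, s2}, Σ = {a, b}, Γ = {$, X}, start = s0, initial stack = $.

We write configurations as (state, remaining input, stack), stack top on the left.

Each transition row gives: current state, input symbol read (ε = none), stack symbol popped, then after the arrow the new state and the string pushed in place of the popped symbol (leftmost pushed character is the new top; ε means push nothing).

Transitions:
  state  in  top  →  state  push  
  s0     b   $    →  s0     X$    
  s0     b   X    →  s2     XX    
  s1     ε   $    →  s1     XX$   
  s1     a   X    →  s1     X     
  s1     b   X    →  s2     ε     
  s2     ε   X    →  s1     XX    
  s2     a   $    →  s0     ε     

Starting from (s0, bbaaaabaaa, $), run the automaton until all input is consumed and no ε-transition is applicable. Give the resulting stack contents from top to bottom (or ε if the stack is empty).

XXX$

(s0, bbaaaabaaa, $)
  read b, top $: go to s0, push X$ → (s0, baaaabaaa, X$)
  read b, top X: go to s2, push XX → (s2, aaaabaaa, XX$)
  ε-move, top X: go to s1, push XX → (s1, aaaabaaa, XXX$)
  read a, top X: go to s1, push X → (s1, aaabaaa, XXX$)
  read a, top X: go to s1, push X → (s1, aabaaa, XXX$)
  read a, top X: go to s1, push X → (s1, abaaa, XXX$)
  read a, top X: go to s1, push X → (s1, baaa, XXX$)
  read b, top X: go to s2, push ε → (s2, aaa, XX$)
  ε-move, top X: go to s1, push XX → (s1, aaa, XXX$)
  read a, top X: go to s1, push X → (s1, aa, XXX$)
  read a, top X: go to s1, push X → (s1, a, XXX$)
  read a, top X: go to s1, push X → (s1, ε, XXX$)
All input consumed in state s1 with stack XXX$.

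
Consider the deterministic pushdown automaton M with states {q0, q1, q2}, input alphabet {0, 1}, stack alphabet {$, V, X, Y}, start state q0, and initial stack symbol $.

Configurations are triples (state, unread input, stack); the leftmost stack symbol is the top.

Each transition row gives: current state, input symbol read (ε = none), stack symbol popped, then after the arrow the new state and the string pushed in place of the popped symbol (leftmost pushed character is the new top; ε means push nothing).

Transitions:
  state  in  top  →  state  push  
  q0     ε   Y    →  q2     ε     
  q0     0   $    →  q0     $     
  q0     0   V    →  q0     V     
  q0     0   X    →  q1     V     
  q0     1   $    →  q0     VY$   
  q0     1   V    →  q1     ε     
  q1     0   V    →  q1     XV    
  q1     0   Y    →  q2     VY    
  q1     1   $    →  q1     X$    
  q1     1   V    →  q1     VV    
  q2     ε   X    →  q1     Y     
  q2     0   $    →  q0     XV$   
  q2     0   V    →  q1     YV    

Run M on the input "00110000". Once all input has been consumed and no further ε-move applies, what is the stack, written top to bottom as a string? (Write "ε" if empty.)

(q0, 00110000, $)
  read 0, top $: go to q0, push $ → (q0, 0110000, $)
  read 0, top $: go to q0, push $ → (q0, 110000, $)
  read 1, top $: go to q0, push VY$ → (q0, 10000, VY$)
  read 1, top V: go to q1, push ε → (q1, 0000, Y$)
  read 0, top Y: go to q2, push VY → (q2, 000, VY$)
  read 0, top V: go to q1, push YV → (q1, 00, YVY$)
  read 0, top Y: go to q2, push VY → (q2, 0, VYVY$)
  read 0, top V: go to q1, push YV → (q1, ε, YVYVY$)
All input consumed in state q1 with stack YVYVY$.

YVYVY$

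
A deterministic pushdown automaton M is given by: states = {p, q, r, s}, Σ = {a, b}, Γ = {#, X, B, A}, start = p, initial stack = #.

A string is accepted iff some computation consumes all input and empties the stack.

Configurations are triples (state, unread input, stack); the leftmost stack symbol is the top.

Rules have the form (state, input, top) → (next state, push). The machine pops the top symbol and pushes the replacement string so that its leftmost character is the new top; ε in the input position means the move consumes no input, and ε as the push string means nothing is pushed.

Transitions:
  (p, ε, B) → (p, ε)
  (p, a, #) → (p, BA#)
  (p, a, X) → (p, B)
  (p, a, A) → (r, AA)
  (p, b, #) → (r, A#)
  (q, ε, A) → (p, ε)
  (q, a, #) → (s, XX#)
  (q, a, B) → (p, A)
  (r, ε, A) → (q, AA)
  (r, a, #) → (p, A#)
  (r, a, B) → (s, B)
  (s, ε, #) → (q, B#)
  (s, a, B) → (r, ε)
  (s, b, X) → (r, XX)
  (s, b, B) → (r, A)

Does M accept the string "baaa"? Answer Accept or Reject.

(p, baaa, #)
  read b, top #: go to r, push A# → (r, aaa, A#)
  ε-move, top A: go to q, push AA → (q, aaa, AA#)
  ε-move, top A: go to p, push ε → (p, aaa, A#)
  read a, top A: go to r, push AA → (r, aa, AA#)
  ε-move, top A: go to q, push AA → (q, aa, AAA#)
  ε-move, top A: go to p, push ε → (p, aa, AA#)
  read a, top A: go to r, push AA → (r, a, AAA#)
  ε-move, top A: go to q, push AA → (q, a, AAAA#)
  ε-move, top A: go to p, push ε → (p, a, AAA#)
  read a, top A: go to r, push AA → (r, ε, AAAA#)
  ε-move, top A: go to q, push AA → (q, ε, AAAAA#)
  ε-move, top A: go to p, push ε → (p, ε, AAAA#)
All input consumed; stack is AAAA#, not empty, and no further ε-move applies.

Reject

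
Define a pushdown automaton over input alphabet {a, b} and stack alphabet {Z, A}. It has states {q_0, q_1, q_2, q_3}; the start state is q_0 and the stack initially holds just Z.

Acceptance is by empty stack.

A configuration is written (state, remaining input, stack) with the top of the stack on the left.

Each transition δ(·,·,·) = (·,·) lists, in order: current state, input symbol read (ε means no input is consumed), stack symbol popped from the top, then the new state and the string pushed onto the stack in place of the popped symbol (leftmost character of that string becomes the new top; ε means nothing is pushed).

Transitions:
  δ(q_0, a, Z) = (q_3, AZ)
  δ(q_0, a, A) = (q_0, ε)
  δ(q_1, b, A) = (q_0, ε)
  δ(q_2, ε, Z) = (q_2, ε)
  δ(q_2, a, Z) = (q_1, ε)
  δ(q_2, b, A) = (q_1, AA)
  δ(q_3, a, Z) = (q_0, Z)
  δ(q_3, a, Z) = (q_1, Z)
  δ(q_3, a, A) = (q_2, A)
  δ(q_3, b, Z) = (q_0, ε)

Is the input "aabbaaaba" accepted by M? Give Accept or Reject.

Reject

No computation consumes all input and empties the stack.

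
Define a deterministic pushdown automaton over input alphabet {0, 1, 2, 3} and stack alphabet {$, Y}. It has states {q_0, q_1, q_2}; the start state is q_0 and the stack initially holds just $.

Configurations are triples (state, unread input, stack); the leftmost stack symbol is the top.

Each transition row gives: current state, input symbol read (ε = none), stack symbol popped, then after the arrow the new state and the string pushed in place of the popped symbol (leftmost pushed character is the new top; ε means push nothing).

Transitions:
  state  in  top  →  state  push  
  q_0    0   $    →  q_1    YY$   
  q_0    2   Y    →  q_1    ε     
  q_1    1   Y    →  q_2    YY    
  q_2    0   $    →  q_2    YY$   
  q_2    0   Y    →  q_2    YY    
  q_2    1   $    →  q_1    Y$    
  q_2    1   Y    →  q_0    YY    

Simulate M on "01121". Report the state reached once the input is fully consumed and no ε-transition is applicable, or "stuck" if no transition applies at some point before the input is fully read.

q_2

(q_0, 01121, $) ⊢ (q_1, 1121, YY$) ⊢ (q_2, 121, YYY$) ⊢ (q_0, 21, YYYY$) ⊢ (q_1, 1, YYY$) ⊢ (q_2, ε, YYYY$)
All input consumed; M is in state q_2.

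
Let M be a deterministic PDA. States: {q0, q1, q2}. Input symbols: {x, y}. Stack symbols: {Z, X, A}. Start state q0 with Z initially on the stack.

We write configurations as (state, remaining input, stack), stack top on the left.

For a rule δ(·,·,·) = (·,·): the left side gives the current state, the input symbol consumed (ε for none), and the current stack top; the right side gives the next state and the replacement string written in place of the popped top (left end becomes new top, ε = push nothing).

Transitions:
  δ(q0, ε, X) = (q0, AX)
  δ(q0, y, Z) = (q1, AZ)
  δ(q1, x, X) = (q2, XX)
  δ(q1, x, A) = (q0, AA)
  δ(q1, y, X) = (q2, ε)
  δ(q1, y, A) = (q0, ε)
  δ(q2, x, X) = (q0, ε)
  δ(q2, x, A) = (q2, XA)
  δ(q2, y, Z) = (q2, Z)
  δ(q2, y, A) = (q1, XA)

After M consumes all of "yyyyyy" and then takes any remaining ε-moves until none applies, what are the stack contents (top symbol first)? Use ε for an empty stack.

Z

(q0, yyyyyy, Z)
  read y, top Z: go to q1, push AZ → (q1, yyyyy, AZ)
  read y, top A: go to q0, push ε → (q0, yyyy, Z)
  read y, top Z: go to q1, push AZ → (q1, yyy, AZ)
  read y, top A: go to q0, push ε → (q0, yy, Z)
  read y, top Z: go to q1, push AZ → (q1, y, AZ)
  read y, top A: go to q0, push ε → (q0, ε, Z)
All input consumed in state q0 with stack Z.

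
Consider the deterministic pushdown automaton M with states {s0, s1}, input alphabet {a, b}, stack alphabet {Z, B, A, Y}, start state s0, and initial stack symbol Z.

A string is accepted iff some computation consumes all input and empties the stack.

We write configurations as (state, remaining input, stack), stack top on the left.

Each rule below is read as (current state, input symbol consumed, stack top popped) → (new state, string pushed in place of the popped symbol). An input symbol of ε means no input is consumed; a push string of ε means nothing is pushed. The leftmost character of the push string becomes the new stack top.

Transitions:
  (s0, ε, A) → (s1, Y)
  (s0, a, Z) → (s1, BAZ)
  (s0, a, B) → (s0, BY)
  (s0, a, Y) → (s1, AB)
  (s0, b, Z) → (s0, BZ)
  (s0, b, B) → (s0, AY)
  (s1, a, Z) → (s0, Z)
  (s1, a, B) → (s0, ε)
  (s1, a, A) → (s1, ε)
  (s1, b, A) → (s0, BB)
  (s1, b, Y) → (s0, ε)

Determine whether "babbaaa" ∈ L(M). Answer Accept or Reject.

Reject

(s0, babbaaa, Z)
  read b, top Z: go to s0, push BZ → (s0, abbaaa, BZ)
  read a, top B: go to s0, push BY → (s0, bbaaa, BYZ)
  read b, top B: go to s0, push AY → (s0, baaa, AYYZ)
  ε-move, top A: go to s1, push Y → (s1, baaa, YYYZ)
  read b, top Y: go to s0, push ε → (s0, aaa, YYZ)
  read a, top Y: go to s1, push AB → (s1, aa, ABYZ)
  read a, top A: go to s1, push ε → (s1, a, BYZ)
  read a, top B: go to s0, push ε → (s0, ε, YZ)
All input consumed; stack is YZ, not empty, and no further ε-move applies.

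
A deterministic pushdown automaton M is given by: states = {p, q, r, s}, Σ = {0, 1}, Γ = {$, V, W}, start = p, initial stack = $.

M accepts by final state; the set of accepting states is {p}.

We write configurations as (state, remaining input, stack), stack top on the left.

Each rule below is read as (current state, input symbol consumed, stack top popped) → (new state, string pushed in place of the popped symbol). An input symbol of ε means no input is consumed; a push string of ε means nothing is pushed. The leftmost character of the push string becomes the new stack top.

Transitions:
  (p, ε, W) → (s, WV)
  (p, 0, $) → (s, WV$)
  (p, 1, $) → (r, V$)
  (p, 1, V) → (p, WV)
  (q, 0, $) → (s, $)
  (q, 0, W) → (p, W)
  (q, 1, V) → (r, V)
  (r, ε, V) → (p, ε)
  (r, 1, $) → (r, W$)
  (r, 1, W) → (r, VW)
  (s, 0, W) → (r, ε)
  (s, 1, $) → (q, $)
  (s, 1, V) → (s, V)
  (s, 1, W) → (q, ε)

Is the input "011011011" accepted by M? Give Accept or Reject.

Accept

(p, 011011011, $)
  read 0, top $: go to s, push WV$ → (s, 11011011, WV$)
  read 1, top W: go to q, push ε → (q, 1011011, V$)
  read 1, top V: go to r, push V → (r, 011011, V$)
  ε-move, top V: go to p, push ε → (p, 011011, $)
  read 0, top $: go to s, push WV$ → (s, 11011, WV$)
  read 1, top W: go to q, push ε → (q, 1011, V$)
  read 1, top V: go to r, push V → (r, 011, V$)
  ε-move, top V: go to p, push ε → (p, 011, $)
  read 0, top $: go to s, push WV$ → (s, 11, WV$)
  read 1, top W: go to q, push ε → (q, 1, V$)
  read 1, top V: go to r, push V → (r, ε, V$)
  ε-move, top V: go to p, push ε → (p, ε, $)
All input consumed; state p ∈ F.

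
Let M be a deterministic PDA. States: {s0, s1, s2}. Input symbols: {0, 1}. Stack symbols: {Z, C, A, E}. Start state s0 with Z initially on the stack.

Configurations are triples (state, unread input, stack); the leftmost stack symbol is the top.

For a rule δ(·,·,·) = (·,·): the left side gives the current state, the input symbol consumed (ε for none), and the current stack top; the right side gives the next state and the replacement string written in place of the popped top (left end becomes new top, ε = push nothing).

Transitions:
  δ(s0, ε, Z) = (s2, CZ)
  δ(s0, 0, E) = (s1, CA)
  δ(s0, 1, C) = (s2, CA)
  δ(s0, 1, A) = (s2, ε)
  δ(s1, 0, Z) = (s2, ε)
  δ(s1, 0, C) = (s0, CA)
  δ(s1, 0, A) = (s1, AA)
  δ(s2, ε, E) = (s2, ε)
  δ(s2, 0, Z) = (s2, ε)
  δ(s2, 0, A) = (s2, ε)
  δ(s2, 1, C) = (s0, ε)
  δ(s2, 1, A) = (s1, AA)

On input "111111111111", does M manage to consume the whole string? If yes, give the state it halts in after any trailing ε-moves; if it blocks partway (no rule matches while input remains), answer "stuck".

(s0, 111111111111, Z) ⊢ (s2, 111111111111, CZ) ⊢ (s0, 11111111111, Z) ⊢ (s2, 11111111111, CZ) ⊢ (s0, 1111111111, Z) ⊢ (s2, 1111111111, CZ) ⊢ (s0, 111111111, Z) ⊢ (s2, 111111111, CZ) ⊢ (s0, 11111111, Z) ⊢ (s2, 11111111, CZ) ⊢ (s0, 1111111, Z) ⊢ (s2, 1111111, CZ) ⊢ (s0, 111111, Z) ⊢ (s2, 111111, CZ) ⊢ (s0, 11111, Z) ⊢ (s2, 11111, CZ) ⊢ (s0, 1111, Z) ⊢ (s2, 1111, CZ) ⊢ (s0, 111, Z) ⊢ (s2, 111, CZ) ⊢ (s0, 11, Z) ⊢ (s2, 11, CZ) ⊢ (s0, 1, Z) ⊢ (s2, 1, CZ) ⊢ (s0, ε, Z) ⊢ (s2, ε, CZ)
All input consumed; M is in state s2.

s2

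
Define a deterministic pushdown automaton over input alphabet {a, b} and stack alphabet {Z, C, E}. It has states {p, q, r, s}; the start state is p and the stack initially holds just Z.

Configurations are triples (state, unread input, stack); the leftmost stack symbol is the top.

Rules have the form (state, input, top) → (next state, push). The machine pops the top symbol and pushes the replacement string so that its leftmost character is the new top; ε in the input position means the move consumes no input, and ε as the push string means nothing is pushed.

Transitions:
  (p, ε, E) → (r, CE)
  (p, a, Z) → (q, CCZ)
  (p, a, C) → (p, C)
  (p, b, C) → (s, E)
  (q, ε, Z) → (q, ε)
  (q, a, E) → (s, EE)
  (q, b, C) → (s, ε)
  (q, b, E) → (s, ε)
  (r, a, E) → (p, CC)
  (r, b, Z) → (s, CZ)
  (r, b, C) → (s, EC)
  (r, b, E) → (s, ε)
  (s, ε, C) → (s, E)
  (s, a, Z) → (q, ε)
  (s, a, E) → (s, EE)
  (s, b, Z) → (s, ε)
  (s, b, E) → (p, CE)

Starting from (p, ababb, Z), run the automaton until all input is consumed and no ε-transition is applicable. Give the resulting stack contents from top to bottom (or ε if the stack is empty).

(p, ababb, Z)
  read a, top Z: go to q, push CCZ → (q, babb, CCZ)
  read b, top C: go to s, push ε → (s, abb, CZ)
  ε-move, top C: go to s, push E → (s, abb, EZ)
  read a, top E: go to s, push EE → (s, bb, EEZ)
  read b, top E: go to p, push CE → (p, b, CEEZ)
  read b, top C: go to s, push E → (s, ε, EEEZ)
All input consumed in state s with stack EEEZ.

EEEZ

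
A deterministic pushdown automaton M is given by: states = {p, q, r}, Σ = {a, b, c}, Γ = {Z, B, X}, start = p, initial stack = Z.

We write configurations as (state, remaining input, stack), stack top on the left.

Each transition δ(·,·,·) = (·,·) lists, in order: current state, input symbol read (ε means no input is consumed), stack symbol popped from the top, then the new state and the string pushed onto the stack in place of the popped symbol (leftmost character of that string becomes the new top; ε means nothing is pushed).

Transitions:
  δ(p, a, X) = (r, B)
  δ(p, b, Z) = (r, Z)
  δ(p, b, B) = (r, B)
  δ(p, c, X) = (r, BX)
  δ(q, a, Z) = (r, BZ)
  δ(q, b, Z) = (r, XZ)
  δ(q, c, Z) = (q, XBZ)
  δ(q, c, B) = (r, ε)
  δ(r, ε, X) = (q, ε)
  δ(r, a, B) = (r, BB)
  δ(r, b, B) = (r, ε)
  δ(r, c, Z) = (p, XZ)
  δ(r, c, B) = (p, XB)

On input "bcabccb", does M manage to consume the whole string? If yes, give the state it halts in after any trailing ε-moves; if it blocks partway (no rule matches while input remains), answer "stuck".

q

(p, bcabccb, Z)
  read b, top Z: go to r, push Z → (r, cabccb, Z)
  read c, top Z: go to p, push XZ → (p, abccb, XZ)
  read a, top X: go to r, push B → (r, bccb, BZ)
  read b, top B: go to r, push ε → (r, ccb, Z)
  read c, top Z: go to p, push XZ → (p, cb, XZ)
  read c, top X: go to r, push BX → (r, b, BXZ)
  read b, top B: go to r, push ε → (r, ε, XZ)
  ε-move, top X: go to q, push ε → (q, ε, Z)
All input consumed; M is in state q.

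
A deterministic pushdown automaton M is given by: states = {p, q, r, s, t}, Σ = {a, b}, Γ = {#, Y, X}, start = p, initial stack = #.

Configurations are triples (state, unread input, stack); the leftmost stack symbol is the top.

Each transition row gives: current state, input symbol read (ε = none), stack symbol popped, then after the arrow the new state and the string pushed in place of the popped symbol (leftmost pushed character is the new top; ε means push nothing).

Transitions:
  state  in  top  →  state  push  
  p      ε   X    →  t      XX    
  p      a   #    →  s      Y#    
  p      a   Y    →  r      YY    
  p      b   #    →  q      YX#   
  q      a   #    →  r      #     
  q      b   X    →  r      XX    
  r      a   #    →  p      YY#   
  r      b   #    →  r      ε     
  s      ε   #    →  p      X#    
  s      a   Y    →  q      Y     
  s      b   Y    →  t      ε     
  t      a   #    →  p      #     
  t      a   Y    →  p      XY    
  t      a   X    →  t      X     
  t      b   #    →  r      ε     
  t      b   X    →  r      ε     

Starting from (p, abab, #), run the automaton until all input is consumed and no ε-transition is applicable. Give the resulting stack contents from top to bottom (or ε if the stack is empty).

(p, abab, #)
  read a, top #: go to s, push Y# → (s, bab, Y#)
  read b, top Y: go to t, push ε → (t, ab, #)
  read a, top #: go to p, push # → (p, b, #)
  read b, top #: go to q, push YX# → (q, ε, YX#)
All input consumed in state q with stack YX#.

YX#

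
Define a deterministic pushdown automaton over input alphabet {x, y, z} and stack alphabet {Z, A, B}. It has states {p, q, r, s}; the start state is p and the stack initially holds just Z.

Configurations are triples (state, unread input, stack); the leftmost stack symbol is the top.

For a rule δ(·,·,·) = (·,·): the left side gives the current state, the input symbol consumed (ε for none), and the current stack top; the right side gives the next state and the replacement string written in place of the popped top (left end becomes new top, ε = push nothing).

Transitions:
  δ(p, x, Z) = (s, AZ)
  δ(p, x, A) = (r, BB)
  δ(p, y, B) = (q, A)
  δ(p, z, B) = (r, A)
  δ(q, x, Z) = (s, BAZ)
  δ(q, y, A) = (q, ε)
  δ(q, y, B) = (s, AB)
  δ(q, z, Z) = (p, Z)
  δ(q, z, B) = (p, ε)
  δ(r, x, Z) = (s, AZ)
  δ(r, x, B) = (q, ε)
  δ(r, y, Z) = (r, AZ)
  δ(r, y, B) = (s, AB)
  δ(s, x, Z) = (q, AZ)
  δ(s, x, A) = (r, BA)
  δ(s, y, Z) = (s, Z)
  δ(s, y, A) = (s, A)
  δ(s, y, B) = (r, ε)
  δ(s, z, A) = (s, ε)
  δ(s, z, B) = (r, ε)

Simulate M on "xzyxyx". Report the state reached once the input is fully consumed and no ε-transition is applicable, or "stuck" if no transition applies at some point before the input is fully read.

(p, xzyxyx, Z)
  read x, top Z: go to s, push AZ → (s, zyxyx, AZ)
  read z, top A: go to s, push ε → (s, yxyx, Z)
  read y, top Z: go to s, push Z → (s, xyx, Z)
  read x, top Z: go to q, push AZ → (q, yx, AZ)
  read y, top A: go to q, push ε → (q, x, Z)
  read x, top Z: go to s, push BAZ → (s, ε, BAZ)
All input consumed; M is in state s.

s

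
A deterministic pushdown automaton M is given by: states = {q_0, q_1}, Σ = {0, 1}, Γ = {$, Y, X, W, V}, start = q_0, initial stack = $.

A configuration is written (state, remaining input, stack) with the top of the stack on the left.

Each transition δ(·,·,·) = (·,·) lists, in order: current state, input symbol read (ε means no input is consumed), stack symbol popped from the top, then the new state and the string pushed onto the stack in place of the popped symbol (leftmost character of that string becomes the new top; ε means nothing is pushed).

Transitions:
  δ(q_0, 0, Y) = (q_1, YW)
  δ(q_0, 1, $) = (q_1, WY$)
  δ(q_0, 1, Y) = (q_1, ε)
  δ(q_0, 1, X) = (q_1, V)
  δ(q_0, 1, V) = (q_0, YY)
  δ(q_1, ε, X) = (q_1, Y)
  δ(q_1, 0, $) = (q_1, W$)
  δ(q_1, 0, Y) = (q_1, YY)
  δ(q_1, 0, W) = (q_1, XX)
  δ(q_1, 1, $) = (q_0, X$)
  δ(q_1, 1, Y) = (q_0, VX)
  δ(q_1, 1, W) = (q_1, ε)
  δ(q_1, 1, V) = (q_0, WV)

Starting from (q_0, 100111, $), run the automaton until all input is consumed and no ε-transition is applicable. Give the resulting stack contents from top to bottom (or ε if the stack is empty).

(q_0, 100111, $)
  read 1, top $: go to q_1, push WY$ → (q_1, 00111, WY$)
  read 0, top W: go to q_1, push XX → (q_1, 0111, XXY$)
  ε-move, top X: go to q_1, push Y → (q_1, 0111, YXY$)
  read 0, top Y: go to q_1, push YY → (q_1, 111, YYXY$)
  read 1, top Y: go to q_0, push VX → (q_0, 11, VXYXY$)
  read 1, top V: go to q_0, push YY → (q_0, 1, YYXYXY$)
  read 1, top Y: go to q_1, push ε → (q_1, ε, YXYXY$)
All input consumed in state q_1 with stack YXYXY$.

YXYXY$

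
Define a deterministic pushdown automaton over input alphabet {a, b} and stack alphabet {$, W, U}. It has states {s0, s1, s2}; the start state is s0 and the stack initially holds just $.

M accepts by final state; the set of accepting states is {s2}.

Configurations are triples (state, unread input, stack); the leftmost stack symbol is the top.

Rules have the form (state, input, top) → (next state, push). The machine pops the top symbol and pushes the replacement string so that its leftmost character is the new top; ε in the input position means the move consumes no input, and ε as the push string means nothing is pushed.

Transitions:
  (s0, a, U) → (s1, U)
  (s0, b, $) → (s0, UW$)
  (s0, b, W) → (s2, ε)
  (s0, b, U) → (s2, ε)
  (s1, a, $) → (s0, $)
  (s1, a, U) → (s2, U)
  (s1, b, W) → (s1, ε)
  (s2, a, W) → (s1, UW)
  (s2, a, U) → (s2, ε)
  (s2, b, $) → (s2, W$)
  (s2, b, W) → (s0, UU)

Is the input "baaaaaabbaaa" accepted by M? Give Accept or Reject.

Reject

(s0, baaaaaabbaaa, $) ⊢ (s0, aaaaaabbaaa, UW$) ⊢ (s1, aaaaabbaaa, UW$) ⊢ (s2, aaaabbaaa, UW$) ⊢ (s2, aaabbaaa, W$) ⊢ (s1, aabbaaa, UW$) ⊢ (s2, abbaaa, UW$) ⊢ (s2, bbaaa, W$) ⊢ (s0, baaa, UU$) ⊢ (s2, aaa, U$) ⊢ (s2, aa, $)
No transition applies at (s2, aa, $); input not fully consumed.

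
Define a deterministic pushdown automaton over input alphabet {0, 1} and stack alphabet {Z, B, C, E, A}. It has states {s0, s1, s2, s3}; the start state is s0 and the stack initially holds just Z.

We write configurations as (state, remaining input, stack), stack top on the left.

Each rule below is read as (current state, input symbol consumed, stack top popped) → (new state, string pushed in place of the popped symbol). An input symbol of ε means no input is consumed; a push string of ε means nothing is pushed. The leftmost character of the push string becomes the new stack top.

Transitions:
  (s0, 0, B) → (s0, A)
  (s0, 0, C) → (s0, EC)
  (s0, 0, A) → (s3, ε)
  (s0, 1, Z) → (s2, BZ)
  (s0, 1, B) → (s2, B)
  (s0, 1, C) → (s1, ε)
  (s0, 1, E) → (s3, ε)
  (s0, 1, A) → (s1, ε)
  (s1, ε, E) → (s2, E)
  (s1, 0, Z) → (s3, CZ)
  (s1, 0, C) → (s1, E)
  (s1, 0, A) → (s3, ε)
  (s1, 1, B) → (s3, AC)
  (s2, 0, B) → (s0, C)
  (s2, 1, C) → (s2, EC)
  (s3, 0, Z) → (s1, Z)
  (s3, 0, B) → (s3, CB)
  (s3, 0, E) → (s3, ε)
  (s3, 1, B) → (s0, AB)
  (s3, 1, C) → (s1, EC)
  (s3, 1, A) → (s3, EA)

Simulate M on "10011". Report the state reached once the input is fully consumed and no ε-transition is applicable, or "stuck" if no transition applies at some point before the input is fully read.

s2

(s0, 10011, Z) ⊢ (s2, 0011, BZ) ⊢ (s0, 011, CZ) ⊢ (s0, 11, ECZ) ⊢ (s3, 1, CZ) ⊢ (s1, ε, ECZ) ⊢ (s2, ε, ECZ)
All input consumed; M is in state s2.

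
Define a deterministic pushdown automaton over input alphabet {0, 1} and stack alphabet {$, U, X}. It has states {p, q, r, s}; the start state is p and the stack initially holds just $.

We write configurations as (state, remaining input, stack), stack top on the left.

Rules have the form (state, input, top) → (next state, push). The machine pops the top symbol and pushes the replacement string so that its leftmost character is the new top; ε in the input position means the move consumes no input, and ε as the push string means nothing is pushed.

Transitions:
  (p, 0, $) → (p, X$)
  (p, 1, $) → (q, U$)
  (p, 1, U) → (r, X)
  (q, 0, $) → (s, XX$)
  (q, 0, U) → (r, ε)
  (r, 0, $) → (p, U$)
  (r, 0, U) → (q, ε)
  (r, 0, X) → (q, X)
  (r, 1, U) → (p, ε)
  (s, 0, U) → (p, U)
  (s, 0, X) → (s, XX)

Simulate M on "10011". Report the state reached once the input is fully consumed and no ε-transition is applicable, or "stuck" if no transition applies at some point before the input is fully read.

stuck

(p, 10011, $) ⊢ (q, 0011, U$) ⊢ (r, 011, $) ⊢ (p, 11, U$) ⊢ (r, 1, X$)
No transition for (r, 1, top X); M blocks with input 1 remaining.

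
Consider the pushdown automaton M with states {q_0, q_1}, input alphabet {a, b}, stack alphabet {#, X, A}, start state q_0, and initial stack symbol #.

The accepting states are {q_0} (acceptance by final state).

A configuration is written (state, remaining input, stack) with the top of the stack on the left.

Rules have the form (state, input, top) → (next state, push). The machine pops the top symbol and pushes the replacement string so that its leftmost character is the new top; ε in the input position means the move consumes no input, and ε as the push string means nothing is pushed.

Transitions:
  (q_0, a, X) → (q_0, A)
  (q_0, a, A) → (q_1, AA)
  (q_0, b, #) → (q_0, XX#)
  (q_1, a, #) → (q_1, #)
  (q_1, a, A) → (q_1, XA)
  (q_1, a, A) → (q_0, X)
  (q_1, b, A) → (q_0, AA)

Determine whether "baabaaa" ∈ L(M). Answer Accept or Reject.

Accept

One accepting computation: (q_0, baabaaa, #) ⊢ (q_0, aabaaa, XX#) ⊢ (q_0, abaaa, AX#) ⊢ (q_1, baaa, AAX#) ⊢ (q_0, aaa, AAAX#) ⊢ (q_1, aa, AAAAX#) ⊢ (q_0, a, XAAAX#) ⊢ (q_0, ε, AAAAX#)
All input consumed and state q_0 ∈ F.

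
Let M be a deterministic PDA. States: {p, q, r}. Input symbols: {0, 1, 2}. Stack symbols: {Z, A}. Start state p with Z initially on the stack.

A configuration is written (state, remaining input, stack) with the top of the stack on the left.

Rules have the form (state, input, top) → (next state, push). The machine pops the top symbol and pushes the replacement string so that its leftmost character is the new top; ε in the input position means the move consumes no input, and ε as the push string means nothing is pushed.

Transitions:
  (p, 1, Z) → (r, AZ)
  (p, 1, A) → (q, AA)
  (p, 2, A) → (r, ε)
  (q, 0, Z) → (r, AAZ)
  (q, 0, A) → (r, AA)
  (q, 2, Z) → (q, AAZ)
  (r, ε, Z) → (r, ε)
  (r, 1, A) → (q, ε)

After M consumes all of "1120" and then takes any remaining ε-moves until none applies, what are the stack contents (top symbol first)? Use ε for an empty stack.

AAAZ

(p, 1120, Z)
  read 1, top Z: go to r, push AZ → (r, 120, AZ)
  read 1, top A: go to q, push ε → (q, 20, Z)
  read 2, top Z: go to q, push AAZ → (q, 0, AAZ)
  read 0, top A: go to r, push AA → (r, ε, AAAZ)
All input consumed in state r with stack AAAZ.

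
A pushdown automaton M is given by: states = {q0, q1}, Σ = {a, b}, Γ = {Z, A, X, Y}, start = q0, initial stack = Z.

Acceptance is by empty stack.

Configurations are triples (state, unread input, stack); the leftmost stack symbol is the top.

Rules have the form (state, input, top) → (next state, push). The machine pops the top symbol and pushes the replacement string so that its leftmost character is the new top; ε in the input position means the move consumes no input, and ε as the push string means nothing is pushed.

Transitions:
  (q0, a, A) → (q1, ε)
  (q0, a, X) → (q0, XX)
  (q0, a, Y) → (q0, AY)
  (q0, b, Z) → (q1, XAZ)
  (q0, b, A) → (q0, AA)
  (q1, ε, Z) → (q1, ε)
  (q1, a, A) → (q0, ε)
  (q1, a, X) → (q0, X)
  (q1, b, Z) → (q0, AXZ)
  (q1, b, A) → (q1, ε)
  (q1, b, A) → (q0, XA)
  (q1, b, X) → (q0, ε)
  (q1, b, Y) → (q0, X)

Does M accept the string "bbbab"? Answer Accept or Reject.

One accepting computation: (q0, bbbab, Z) ⊢ (q1, bbab, XAZ) ⊢ (q0, bab, AZ) ⊢ (q0, ab, AAZ) ⊢ (q1, b, AZ) ⊢ (q1, ε, Z) ⊢ (q1, ε, ε)
All input consumed and the stack is empty.

Accept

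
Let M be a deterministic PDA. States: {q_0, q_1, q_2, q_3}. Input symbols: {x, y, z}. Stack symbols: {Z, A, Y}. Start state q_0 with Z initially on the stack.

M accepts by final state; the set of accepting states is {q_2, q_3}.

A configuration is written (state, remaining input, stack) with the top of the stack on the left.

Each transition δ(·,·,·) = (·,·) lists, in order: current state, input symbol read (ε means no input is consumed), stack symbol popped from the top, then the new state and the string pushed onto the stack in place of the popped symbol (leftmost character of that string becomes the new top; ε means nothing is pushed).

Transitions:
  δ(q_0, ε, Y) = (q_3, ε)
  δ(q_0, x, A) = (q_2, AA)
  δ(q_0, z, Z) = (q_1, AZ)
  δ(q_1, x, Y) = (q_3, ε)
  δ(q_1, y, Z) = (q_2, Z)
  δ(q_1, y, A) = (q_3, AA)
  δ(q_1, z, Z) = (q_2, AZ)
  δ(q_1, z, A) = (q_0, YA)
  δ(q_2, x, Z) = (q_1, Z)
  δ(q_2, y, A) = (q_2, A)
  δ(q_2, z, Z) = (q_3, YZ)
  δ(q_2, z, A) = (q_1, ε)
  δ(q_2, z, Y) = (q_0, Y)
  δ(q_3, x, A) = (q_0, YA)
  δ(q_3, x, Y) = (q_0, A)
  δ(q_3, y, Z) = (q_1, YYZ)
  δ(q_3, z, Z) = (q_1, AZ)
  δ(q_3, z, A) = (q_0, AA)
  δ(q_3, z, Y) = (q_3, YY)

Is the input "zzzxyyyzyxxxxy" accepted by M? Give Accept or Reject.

(q_0, zzzxyyyzyxxxxy, Z)
  read z, top Z: go to q_1, push AZ → (q_1, zzxyyyzyxxxxy, AZ)
  read z, top A: go to q_0, push YA → (q_0, zxyyyzyxxxxy, YAZ)
  ε-move, top Y: go to q_3, push ε → (q_3, zxyyyzyxxxxy, AZ)
  read z, top A: go to q_0, push AA → (q_0, xyyyzyxxxxy, AAZ)
  read x, top A: go to q_2, push AA → (q_2, yyyzyxxxxy, AAAZ)
  read y, top A: go to q_2, push A → (q_2, yyzyxxxxy, AAAZ)
  read y, top A: go to q_2, push A → (q_2, yzyxxxxy, AAAZ)
  read y, top A: go to q_2, push A → (q_2, zyxxxxy, AAAZ)
  read z, top A: go to q_1, push ε → (q_1, yxxxxy, AAZ)
  read y, top A: go to q_3, push AA → (q_3, xxxxy, AAAZ)
  read x, top A: go to q_0, push YA → (q_0, xxxy, YAAAZ)
  ε-move, top Y: go to q_3, push ε → (q_3, xxxy, AAAZ)
  read x, top A: go to q_0, push YA → (q_0, xxy, YAAAZ)
  ε-move, top Y: go to q_3, push ε → (q_3, xxy, AAAZ)
  read x, top A: go to q_0, push YA → (q_0, xy, YAAAZ)
  ε-move, top Y: go to q_3, push ε → (q_3, xy, AAAZ)
  read x, top A: go to q_0, push YA → (q_0, y, YAAAZ)
  ε-move, top Y: go to q_3, push ε → (q_3, y, AAAZ)
No transition applies at (q_3, y, AAAZ); input not fully consumed.

Reject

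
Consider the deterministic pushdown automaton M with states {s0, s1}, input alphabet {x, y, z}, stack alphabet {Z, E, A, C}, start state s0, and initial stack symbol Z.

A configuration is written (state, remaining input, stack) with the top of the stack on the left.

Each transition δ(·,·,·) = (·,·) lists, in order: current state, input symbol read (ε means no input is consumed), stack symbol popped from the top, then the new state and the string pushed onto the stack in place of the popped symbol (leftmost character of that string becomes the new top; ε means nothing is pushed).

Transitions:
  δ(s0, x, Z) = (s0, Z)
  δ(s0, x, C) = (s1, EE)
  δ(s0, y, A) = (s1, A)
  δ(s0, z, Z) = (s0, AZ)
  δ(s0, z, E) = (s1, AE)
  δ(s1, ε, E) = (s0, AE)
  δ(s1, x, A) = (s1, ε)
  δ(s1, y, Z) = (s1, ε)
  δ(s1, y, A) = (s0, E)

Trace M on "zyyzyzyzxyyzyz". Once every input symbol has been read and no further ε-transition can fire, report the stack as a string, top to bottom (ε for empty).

(s0, zyyzyzyzxyyzyz, Z)
  read z, top Z: go to s0, push AZ → (s0, yyzyzyzxyyzyz, AZ)
  read y, top A: go to s1, push A → (s1, yzyzyzxyyzyz, AZ)
  read y, top A: go to s0, push E → (s0, zyzyzxyyzyz, EZ)
  read z, top E: go to s1, push AE → (s1, yzyzxyyzyz, AEZ)
  read y, top A: go to s0, push E → (s0, zyzxyyzyz, EEZ)
  read z, top E: go to s1, push AE → (s1, yzxyyzyz, AEEZ)
  read y, top A: go to s0, push E → (s0, zxyyzyz, EEEZ)
  read z, top E: go to s1, push AE → (s1, xyyzyz, AEEEZ)
  read x, top A: go to s1, push ε → (s1, yyzyz, EEEZ)
  ε-move, top E: go to s0, push AE → (s0, yyzyz, AEEEZ)
  read y, top A: go to s1, push A → (s1, yzyz, AEEEZ)
  read y, top A: go to s0, push E → (s0, zyz, EEEEZ)
  read z, top E: go to s1, push AE → (s1, yz, AEEEEZ)
  read y, top A: go to s0, push E → (s0, z, EEEEEZ)
  read z, top E: go to s1, push AE → (s1, ε, AEEEEEZ)
All input consumed in state s1 with stack AEEEEEZ.

AEEEEEZ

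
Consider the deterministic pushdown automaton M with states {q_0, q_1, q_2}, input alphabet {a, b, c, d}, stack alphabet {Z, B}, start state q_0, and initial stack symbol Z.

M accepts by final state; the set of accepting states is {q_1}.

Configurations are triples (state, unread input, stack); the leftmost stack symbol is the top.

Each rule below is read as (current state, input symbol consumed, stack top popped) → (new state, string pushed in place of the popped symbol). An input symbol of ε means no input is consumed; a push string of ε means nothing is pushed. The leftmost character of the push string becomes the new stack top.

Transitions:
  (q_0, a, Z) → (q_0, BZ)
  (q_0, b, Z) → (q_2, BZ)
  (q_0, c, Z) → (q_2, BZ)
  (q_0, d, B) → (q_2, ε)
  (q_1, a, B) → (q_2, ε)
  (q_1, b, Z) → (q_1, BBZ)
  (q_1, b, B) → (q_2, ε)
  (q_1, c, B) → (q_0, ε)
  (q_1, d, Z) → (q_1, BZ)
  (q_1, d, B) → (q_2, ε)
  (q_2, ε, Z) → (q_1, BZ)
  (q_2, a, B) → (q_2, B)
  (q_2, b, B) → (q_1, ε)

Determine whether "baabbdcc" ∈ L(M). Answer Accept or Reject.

Reject

(q_0, baabbdcc, Z)
  read b, top Z: go to q_2, push BZ → (q_2, aabbdcc, BZ)
  read a, top B: go to q_2, push B → (q_2, abbdcc, BZ)
  read a, top B: go to q_2, push B → (q_2, bbdcc, BZ)
  read b, top B: go to q_1, push ε → (q_1, bdcc, Z)
  read b, top Z: go to q_1, push BBZ → (q_1, dcc, BBZ)
  read d, top B: go to q_2, push ε → (q_2, cc, BZ)
No transition applies at (q_2, cc, BZ); input not fully consumed.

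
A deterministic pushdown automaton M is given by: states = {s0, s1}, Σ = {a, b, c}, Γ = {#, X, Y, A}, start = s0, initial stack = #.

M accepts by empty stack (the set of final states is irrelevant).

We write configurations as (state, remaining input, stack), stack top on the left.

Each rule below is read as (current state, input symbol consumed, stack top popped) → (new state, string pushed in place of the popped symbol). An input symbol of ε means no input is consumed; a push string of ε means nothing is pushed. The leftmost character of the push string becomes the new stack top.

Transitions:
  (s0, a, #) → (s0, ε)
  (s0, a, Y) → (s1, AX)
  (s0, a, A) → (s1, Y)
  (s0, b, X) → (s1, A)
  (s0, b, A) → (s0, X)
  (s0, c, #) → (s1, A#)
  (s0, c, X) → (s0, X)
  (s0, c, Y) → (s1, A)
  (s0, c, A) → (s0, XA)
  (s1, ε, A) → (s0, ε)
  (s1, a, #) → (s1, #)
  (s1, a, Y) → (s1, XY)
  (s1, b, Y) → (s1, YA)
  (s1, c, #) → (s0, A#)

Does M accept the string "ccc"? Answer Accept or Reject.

Reject

(s0, ccc, #)
  read c, top #: go to s1, push A# → (s1, cc, A#)
  ε-move, top A: go to s0, push ε → (s0, cc, #)
  read c, top #: go to s1, push A# → (s1, c, A#)
  ε-move, top A: go to s0, push ε → (s0, c, #)
  read c, top #: go to s1, push A# → (s1, ε, A#)
  ε-move, top A: go to s0, push ε → (s0, ε, #)
All input consumed; stack is #, not empty, and no further ε-move applies.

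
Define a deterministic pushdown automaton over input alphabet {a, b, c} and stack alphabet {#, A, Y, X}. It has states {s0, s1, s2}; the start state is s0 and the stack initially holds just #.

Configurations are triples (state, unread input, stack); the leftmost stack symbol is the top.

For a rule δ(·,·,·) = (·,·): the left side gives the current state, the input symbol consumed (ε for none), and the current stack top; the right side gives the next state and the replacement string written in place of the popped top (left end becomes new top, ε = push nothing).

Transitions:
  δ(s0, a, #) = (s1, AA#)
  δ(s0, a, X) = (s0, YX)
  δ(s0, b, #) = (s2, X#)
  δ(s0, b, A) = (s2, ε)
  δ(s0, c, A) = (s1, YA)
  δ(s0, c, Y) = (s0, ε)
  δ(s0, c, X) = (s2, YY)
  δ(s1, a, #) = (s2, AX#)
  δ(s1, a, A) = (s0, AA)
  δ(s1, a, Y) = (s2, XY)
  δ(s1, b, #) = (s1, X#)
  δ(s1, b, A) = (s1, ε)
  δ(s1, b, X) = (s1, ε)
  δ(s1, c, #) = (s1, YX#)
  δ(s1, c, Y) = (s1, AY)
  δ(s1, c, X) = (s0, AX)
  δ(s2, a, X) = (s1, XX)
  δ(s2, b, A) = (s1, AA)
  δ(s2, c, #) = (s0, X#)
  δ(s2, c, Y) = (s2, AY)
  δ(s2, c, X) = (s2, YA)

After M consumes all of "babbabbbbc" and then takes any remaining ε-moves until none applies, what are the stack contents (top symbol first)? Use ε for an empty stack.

YX#

(s0, babbabbbbc, #) ⊢ (s2, abbabbbbc, X#) ⊢ (s1, bbabbbbc, XX#) ⊢ (s1, babbbbc, X#) ⊢ (s1, abbbbc, #) ⊢ (s2, bbbbc, AX#) ⊢ (s1, bbbc, AAX#) ⊢ (s1, bbc, AX#) ⊢ (s1, bc, X#) ⊢ (s1, c, #) ⊢ (s1, ε, YX#)
All input consumed in state s1 with stack YX#.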